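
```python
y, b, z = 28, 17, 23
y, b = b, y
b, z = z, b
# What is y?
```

Trace:
`y, b, z = 28, 17, 23` → y = 28; b = 17; z = 23
`y, b = b, y` → y = 17; b = 28
`b, z = z, b` → b = 23; z = 28
So y = 17

Answer: 17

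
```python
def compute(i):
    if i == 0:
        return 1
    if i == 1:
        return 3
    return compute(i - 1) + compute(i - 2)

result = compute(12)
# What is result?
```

Build up from base cases: compute(0)=1, compute(1)=3, compute(2)=4, compute(3)=7, compute(4)=11, compute(5)=18, compute(6)=29, ..., compute(12)=521

Answer: 521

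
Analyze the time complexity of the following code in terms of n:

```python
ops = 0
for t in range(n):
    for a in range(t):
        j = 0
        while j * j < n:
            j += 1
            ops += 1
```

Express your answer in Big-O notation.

Each loop level contributes: n × n × √n. Multiplying the contributions gives O(n^2√n).

Answer: O(n^2√n)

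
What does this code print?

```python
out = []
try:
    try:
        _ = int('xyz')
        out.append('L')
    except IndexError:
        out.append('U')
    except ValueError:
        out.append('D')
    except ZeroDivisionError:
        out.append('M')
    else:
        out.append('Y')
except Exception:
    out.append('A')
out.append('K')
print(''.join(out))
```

Execution trace: 'D' (inner except ValueError) → 'K' (after the try/except). Output: DK

Answer: DK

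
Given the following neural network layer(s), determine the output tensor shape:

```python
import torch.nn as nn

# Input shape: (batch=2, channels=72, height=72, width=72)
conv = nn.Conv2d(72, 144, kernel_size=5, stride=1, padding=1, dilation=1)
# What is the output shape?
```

Input: (2, 72, 72, 72) -> Output: (2, 144, 70, 70)

Answer: (2, 144, 70, 70)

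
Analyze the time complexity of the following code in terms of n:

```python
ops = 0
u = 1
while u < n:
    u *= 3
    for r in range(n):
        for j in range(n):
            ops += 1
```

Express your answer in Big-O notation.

Each loop level contributes: log n × n × n. Multiplying the contributions gives O(n^2 log n).

Answer: O(n^2 log n)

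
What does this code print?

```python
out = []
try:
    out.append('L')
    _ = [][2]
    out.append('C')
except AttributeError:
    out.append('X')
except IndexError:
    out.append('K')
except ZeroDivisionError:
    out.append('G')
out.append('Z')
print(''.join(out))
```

Execution trace: 'L' (try body) → 'K' (except IndexError) → 'Z' (after the try/except). Output: LKZ

Answer: LKZ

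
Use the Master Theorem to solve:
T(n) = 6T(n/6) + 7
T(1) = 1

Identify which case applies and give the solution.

a=6, b=6, f(n)=7. log_6(6) = 1. Since c=0 < 1, Case 1 applies: T(n) = Θ(n^log_b(a)) = O(n).

Answer: O(n) - Case 1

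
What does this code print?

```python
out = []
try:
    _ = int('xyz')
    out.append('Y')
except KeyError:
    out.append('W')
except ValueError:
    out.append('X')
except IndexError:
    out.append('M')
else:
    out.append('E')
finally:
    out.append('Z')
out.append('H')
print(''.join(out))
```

Execution trace: 'X' (except ValueError) → 'Z' (finally) → 'H' (after the try/except). Output: XZH

Answer: XZH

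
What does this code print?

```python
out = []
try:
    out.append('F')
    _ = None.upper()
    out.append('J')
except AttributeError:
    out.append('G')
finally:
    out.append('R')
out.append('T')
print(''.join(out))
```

Execution trace: 'F' (try body) → 'G' (except AttributeError) → 'R' (finally) → 'T' (after the try/except). Output: FGRT

Answer: FGRT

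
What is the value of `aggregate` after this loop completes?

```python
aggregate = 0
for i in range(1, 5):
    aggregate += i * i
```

Sum of squares 1² to 4² = 30
`aggregate` takes the values: 0 → 1 → 5 → 14 → 30

Answer: 30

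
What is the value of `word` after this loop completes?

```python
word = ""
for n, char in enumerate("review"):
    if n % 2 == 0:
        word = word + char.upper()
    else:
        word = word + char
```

Uppercase even positions in 'review'
`word` takes the values: "" → "R" → "Re" → "ReV" → "ReVi" → "ReViE" → "ReViEw"

Answer: "ReViEw"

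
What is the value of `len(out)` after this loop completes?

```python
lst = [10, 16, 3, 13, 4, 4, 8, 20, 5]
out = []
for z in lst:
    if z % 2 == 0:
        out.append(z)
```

Count even numbers in [10, 16, 3, 13, 4, 4, 8, 20, 5]
`out` takes the values: [] → [10] → [10, 16] → [10, 16, 4] → [10, 16, 4, 4] → [10, 16, 4, 4, 8] → [10, 16, 4, 4, 8, 20]
So `len(out)` = 6

Answer: 6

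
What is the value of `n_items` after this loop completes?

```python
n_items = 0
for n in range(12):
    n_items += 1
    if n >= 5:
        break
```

Loop breaks when n reaches 5, n_items is 6
`n_items` takes the values: 0 → 1 → 2 → 3 → 4 → 5 → 6

Answer: 6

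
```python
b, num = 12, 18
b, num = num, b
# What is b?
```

Trace:
`b, num = 12, 18` → b = 12; num = 18
`b, num = num, b` → b = 18; num = 12
So b = 18

Answer: 18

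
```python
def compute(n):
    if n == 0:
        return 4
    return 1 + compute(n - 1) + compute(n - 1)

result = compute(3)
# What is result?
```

compute(n) = 1 + 2·compute(n-1), compute(0)=4. Closed form: (4+1)·2^3 - 1 = 39.

Answer: 39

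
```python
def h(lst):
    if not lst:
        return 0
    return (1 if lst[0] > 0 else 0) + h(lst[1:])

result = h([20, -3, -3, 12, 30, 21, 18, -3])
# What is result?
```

Count of positive elements in [20, -3, -3, 12, 30, 21, 18, -3] = 5

Answer: 5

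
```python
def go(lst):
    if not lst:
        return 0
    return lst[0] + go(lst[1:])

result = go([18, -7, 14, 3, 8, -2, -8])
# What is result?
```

18 + (-7) + 14 + 3 + 8 + (-2) + (-8) + 0 = 26

Answer: 26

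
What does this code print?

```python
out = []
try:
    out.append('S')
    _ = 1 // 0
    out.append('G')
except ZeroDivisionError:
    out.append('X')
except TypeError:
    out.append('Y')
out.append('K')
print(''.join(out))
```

Execution trace: 'S' (try body) → 'X' (except ZeroDivisionError) → 'K' (after the try/except). Output: SXK

Answer: SXK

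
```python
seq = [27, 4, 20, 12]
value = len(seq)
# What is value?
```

Trace:
`seq = [27, 4, 20, 12]` → seq = [27, 4, 20, 12]
`value = len(seq)` → value = 4
So value = 4

Answer: 4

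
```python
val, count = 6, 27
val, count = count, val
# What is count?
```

Trace:
`val, count = 6, 27` → val = 6; count = 27
`val, count = count, val` → val = 27; count = 6
So count = 6

Answer: 6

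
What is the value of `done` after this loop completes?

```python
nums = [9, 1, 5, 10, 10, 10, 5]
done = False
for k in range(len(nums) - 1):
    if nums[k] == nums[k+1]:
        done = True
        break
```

Check consecutive duplicates in [9, 1, 5, 10, 10, 10, 5]
`done` takes the values: False → True

Answer: True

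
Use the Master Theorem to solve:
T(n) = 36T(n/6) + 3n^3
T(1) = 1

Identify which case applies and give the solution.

a=36, b=6, f(n)=3n^3. log_6(36) = 2. Since c=3 > 2 and the regularity condition holds (36(n/6)^3 = (36/6^3)n^3 with 36/6^3 < 1), Case 3 applies: T(n) = Θ(f(n)) = O(n^3).

Answer: O(n^3) - Case 3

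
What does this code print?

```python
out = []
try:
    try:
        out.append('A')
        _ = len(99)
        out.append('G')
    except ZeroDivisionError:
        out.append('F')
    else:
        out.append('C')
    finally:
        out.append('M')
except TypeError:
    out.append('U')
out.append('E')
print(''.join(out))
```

Execution trace: 'A' (try body) → 'M' (finally) → 'U' (outer except TypeError) → 'E' (after the try/except). Output: AMUE

Answer: AMUE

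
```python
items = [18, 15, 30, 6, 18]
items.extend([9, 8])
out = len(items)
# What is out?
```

Trace:
`items = [18, 15, 30, 6, 18]` → items = [18, 15, 30, 6, 18]
`items.extend([9, 8])` → items = [18, 15, 30, 6, 18, 9, 8]
`out = len(items)` → out = 7
So out = 7

Answer: 7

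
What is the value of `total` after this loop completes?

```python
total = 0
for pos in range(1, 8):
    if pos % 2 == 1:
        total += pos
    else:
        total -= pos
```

Add odd, subtract even
`total` takes the values: 0 → 1 → -1 → 2 → -2 → 3 → -3 → 4

Answer: 4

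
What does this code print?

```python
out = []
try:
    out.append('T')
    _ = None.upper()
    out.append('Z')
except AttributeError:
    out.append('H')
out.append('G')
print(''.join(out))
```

Execution trace: 'T' (try body) → 'H' (except AttributeError) → 'G' (after the try/except). Output: THG

Answer: THG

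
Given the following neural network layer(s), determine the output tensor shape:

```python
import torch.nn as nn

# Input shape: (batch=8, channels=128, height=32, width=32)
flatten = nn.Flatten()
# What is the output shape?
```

Input: (8, 128, 32, 32) -> Output: (8, 131072)

Answer: (8, 131072)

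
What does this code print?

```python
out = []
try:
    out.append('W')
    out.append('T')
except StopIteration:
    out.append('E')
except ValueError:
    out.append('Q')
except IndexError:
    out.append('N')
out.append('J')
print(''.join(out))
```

Execution trace: 'W' (try body) → 'T' (try body, no exception) → 'J' (after the try/except). Output: WTJ

Answer: WTJ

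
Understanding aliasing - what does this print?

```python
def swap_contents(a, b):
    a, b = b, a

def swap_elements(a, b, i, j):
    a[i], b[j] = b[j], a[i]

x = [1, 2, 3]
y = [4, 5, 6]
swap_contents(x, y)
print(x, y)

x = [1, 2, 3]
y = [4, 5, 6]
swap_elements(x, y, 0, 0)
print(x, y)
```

Key concept: parameter rebinding vs mutation.
Step by step:
`x = [1, 2, 3]` → x = [1, 2, 3]
`y = [4, 5, 6]` → y = [4, 5, 6]
`swap_contents(x, y)` → no visible change to tracked variables
`print(x, y)` → prints [1, 2, 3] [4, 5, 6]
`x = [1, 2, 3]` → x = [1, 2, 3]
`y = [4, 5, 6]` → y = [4, 5, 6]
`swap_elements(x, y, 0, 0)` → x = [4, 2, 3]; y = [1, 5, 6]
`print(x, y)` → prints [4, 2, 3] [1, 5, 6]

Answer:
[1, 2, 3] [4, 5, 6]
[4, 2, 3] [1, 5, 6]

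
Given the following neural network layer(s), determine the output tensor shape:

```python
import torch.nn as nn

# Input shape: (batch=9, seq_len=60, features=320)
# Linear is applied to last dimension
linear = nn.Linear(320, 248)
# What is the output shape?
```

Input: (9, 60, 320) -> Output: (9, 60, 248)

Answer: (9, 60, 248)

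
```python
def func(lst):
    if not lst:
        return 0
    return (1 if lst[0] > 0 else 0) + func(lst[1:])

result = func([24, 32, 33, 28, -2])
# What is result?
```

Count of positive elements in [24, 32, 33, 28, -2] = 4

Answer: 4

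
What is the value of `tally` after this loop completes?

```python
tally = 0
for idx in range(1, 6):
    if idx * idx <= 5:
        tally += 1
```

Count numbers where idx² ≤ 5
`tally` takes the values: 0 → 1 → 2

Answer: 2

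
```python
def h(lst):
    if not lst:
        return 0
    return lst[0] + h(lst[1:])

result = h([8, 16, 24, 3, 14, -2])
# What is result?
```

8 + 16 + 24 + 3 + 14 + (-2) + 0 = 63

Answer: 63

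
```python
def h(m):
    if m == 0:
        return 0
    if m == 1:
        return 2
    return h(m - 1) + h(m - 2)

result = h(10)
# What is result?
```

Build up from base cases: h(0)=0, h(1)=2, h(2)=2, h(3)=4, h(4)=6, h(5)=10, h(6)=16, ..., h(10)=110

Answer: 110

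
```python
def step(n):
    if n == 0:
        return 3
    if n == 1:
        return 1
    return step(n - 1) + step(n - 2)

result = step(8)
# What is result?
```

Build up from base cases: step(0)=3, step(1)=1, step(2)=4, step(3)=5, step(4)=9, step(5)=14, step(6)=23, ..., step(8)=60

Answer: 60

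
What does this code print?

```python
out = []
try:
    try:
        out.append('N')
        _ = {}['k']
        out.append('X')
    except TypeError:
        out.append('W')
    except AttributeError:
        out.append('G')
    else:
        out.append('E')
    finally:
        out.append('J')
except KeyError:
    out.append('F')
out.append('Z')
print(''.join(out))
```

Execution trace: 'N' (try body) → 'J' (finally) → 'F' (outer except KeyError) → 'Z' (after the try/except). Output: NJFZ

Answer: NJFZ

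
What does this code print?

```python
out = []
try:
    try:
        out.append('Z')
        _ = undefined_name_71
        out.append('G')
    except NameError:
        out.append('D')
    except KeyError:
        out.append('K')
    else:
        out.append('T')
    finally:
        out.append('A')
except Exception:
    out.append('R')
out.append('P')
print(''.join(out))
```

Execution trace: 'Z' (inner try body) → 'D' (inner except NameError) → 'A' (inner finally) → 'P' (after the try/except). Output: ZDAP

Answer: ZDAP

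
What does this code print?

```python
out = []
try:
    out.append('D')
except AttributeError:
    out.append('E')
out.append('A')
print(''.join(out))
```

Execution trace: 'D' (try body, no exception) → 'A' (after the try/except). Output: DA

Answer: DA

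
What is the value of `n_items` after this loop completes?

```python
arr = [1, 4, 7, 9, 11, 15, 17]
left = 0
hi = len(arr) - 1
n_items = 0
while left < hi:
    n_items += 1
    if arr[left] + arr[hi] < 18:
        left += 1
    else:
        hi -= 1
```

Steps to find pair summing to 18
`n_items` takes the values: 0 → 1 → 2 → 3 → 4 → 5 → 6

Answer: 6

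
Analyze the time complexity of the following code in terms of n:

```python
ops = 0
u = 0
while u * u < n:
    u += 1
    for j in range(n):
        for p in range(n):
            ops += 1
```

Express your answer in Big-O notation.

Each loop level contributes: √n × n × n. Multiplying the contributions gives O(n^2√n).

Answer: O(n^2√n)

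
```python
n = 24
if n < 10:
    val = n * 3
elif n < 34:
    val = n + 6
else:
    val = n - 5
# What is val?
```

Trace:
`n = 24` → n = 24
`if n < 10: ...` → n < 10 is False, n < 34 is True → val = 30
So val = 30

Answer: 30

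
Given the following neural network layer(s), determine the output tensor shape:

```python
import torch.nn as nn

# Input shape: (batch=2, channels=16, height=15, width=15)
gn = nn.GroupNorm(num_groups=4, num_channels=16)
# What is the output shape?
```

Input: (2, 16, 15, 15) -> Output: (2, 16, 15, 15)

Answer: (2, 16, 15, 15)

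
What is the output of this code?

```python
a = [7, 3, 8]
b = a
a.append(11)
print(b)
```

Key concept: basic list aliasing.
Step by step:
`a = [7, 3, 8]` → a = [7, 3, 8]
`b = a` → b = [7, 3, 8] (same object as a)
`a.append(11)` → a = [7, 3, 8, 11] (same object as b); b = [7, 3, 8, 11] (same object as a)
`print(b)` → prints [7, 3, 8, 11]

Answer: [7, 3, 8, 11]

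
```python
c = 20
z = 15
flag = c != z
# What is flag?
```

Trace:
`c = 20` → c = 20
`z = 15` → z = 15
`flag = c != z` → flag = True
So flag = True

Answer: True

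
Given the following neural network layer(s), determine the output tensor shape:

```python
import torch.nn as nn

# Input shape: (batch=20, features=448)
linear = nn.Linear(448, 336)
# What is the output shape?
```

Input: (20, 448) -> Output: (20, 336)

Answer: (20, 336)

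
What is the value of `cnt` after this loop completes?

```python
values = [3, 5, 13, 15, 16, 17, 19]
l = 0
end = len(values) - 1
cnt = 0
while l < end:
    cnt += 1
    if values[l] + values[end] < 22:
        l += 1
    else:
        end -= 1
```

Steps to find pair summing to 22
`cnt` takes the values: 0 → 1 → 2 → 3 → 4 → 5 → 6

Answer: 6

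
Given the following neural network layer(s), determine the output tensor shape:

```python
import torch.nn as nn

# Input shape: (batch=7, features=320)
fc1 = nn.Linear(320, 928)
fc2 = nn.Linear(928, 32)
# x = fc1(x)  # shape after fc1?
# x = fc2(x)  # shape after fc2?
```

Input: (7, 320) -> after fc1: (7, 928) -> Output: (7, 32)

Answer: (7, 32)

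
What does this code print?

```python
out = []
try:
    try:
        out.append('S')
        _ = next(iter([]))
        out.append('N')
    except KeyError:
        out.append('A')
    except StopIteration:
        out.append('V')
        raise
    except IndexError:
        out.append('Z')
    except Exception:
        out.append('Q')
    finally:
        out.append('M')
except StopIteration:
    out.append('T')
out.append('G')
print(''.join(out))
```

Execution trace: 'S' (inner try body) → 'V' (inner except StopIteration) → 'M' (inner finally) → 'T' (outer except StopIteration) → 'G' (after the try/except). Output: SVMTG

Answer: SVMTG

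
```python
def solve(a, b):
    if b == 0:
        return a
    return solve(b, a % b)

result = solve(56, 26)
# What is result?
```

solve(56, 26) -> solve(26, 4) -> solve(4, 2) -> solve(2, 0) -> 2

Answer: 2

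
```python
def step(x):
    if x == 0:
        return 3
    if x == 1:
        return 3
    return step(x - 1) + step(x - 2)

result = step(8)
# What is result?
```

Build up from base cases: step(0)=3, step(1)=3, step(2)=6, step(3)=9, step(4)=15, step(5)=24, step(6)=39, ..., step(8)=102

Answer: 102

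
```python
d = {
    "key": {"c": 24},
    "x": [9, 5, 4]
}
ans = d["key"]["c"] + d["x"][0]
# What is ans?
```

Trace:
`d = { ...` → d = {'key': {'c': 24}, 'x': [9, 5, 4]}
`ans = d["key"]["c"] + d["x"][0]` → ans = 33
So ans = 33

Answer: 33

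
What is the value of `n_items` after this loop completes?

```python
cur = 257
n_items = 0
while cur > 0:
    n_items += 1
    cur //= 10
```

Count digits by repeated division by 10
`n_items` takes the values: 0 → 1 → 2 → 3

Answer: 3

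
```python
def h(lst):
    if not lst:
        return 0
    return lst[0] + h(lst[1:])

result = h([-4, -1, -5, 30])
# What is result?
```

(-4) + (-1) + (-5) + 30 + 0 = 20

Answer: 20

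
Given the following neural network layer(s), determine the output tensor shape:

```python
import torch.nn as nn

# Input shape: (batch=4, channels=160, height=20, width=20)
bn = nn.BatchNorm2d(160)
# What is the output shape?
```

Input: (4, 160, 20, 20) -> Output: (4, 160, 20, 20)

Answer: (4, 160, 20, 20)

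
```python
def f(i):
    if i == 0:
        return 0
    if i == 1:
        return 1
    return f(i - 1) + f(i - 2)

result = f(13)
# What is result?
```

Build up from base cases: f(0)=0, f(1)=1, f(2)=1, f(3)=2, f(4)=3, f(5)=5, f(6)=8, ..., f(13)=233

Answer: 233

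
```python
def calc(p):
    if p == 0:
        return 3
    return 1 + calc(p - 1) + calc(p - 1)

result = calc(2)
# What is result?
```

calc(p) = 1 + 2·calc(p-1), calc(0)=3. Closed form: (3+1)·2^2 - 1 = 15.

Answer: 15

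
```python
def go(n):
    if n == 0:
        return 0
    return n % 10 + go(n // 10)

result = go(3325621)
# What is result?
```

Sum of digits of 3325621: 1 + 2 + 6 + 5 + 2 + 3 + 3 = 22

Answer: 22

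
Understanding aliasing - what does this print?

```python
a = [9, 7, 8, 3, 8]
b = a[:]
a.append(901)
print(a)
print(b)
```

Key concept: slice [:] creates copy.
Step by step:
`a = [9, 7, 8, 3, 8]` → a = [9, 7, 8, 3, 8]
`b = a[:]` → b = [9, 7, 8, 3, 8]
`a.append(901)` → a = [9, 7, 8, 3, 8, 901]
`print(a)` → prints [9, 7, 8, 3, 8, 901]
`print(b)` → prints [9, 7, 8, 3, 8]

Answer:
[9, 7, 8, 3, 8, 901]
[9, 7, 8, 3, 8]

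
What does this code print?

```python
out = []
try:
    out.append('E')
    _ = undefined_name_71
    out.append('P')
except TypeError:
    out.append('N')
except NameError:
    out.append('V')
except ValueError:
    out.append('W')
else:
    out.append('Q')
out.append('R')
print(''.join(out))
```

Execution trace: 'E' (try body) → 'V' (except NameError) → 'R' (after the try/except). Output: EVR

Answer: EVR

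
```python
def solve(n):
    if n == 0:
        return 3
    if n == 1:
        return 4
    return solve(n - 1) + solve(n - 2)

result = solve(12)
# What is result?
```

Build up from base cases: solve(0)=3, solve(1)=4, solve(2)=7, solve(3)=11, solve(4)=18, solve(5)=29, solve(6)=47, ..., solve(12)=843

Answer: 843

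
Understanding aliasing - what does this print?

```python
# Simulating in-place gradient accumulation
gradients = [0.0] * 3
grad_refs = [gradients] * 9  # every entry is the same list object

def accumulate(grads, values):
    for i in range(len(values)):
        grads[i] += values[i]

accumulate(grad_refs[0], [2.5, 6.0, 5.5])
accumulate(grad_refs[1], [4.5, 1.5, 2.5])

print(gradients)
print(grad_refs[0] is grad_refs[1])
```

Key concept: gradient accumulation aliasing.
Step by step:
`gradients = [0.0] * 3` → gradients = [0.0, 0.0, 0.0]
`grad_refs = [gradients] * 9` → grad_refs = [[0.0, 0.0, 0.0], [0.0, 0.0, 0.0], [0.0, 0.0, 0.0], [0.0, 0.0, 0.0], [0.0, 0.0, 0.0], [0.0, 0.0, 0.0], [0.0, 0.0, 0.0], [0.0, 0.0, 0.0], [0.0, 0.0, 0.0]]
`accumulate(grad_refs[0], [2.5, 6.0, 5.5])` → gradients = [2.5, 6.0, 5.5]; grad_refs = [[2.5, 6.0, 5.5], [2.5, 6.0, 5.5], [2.5, 6.0, 5.5], [2.5, 6.0, 5.5], [2.5, 6.0, 5.5], [2.5, 6.0, 5.5], [2.5, 6.0, 5.5], [2.5, 6.0, 5.5], [2.5, 6.0, 5.5]]
`accumulate(grad_refs[1], [4.5, 1.5, 2.5])` → gradients = [7.0, 7.5, 8.0]; grad_refs = [[7.0, 7.5, 8.0], [7.0, 7.5, 8.0], [7.0, 7.5, 8.0], [7.0, 7.5, 8.0], [7.0, 7.5, 8.0], [7.0, 7.5, 8.0], [7.0, 7.5, 8.0], [7.0, 7.5, 8.0], [7.0, 7.5, 8.0]]
`print(gradients)` → prints [7.0, 7.5, 8.0]
`print(grad_refs[0] is grad_refs[1])` → prints True

Answer:
[7.0, 7.5, 8.0]
True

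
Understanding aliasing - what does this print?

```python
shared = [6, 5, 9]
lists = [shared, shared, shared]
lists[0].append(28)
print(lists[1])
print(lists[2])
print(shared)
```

Key concept: list of same reference.
Step by step:
`shared = [6, 5, 9]` → shared = [6, 5, 9]
`lists = [shared, shared, shared]` → lists = [[6, 5, 9], [6, 5, 9], [6, 5, 9]]
`lists[0].append(28)` → shared = [6, 5, 9, 28]; lists = [[6, 5, 9, 28], [6, 5, 9, 28], [6, 5, 9, 28]]
`print(lists[1])` → prints [6, 5, 9, 28]
`print(lists[2])` → prints [6, 5, 9, 28]
`print(shared)` → prints [6, 5, 9, 28]

Answer:
[6, 5, 9, 28]
[6, 5, 9, 28]
[6, 5, 9, 28]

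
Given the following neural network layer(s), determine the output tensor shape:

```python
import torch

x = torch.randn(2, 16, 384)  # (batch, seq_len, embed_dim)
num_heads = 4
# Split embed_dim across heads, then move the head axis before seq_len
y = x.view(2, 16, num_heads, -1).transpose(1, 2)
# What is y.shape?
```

Input: (2, 16, 384) -> head_dim = 384 // 4 = 96; after view: (2, 16, 4, 96) -> after transpose(1, 2): (2, 4, 16, 96) -> Output: (2, 4, 16, 96)

Answer: (2, 4, 16, 96)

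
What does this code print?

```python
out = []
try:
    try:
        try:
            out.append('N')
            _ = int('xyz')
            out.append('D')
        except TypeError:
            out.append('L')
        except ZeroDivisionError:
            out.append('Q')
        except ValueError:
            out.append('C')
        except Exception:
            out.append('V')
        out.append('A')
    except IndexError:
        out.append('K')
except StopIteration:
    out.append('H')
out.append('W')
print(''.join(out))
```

Execution trace: 'N' (inner try body) → 'C' (inner except ValueError) → 'A' (try body, no exception) → 'W' (after the try/except). Output: NCAW

Answer: NCAW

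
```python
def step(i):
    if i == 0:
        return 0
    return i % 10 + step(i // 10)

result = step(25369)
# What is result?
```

Sum of digits of 25369: 9 + 6 + 3 + 5 + 2 = 25

Answer: 25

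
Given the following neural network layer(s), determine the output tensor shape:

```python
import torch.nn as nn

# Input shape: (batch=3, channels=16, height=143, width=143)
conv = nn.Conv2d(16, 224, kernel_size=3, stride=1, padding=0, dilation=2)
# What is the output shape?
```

Input: (3, 16, 143, 143) -> Output: (3, 224, 139, 139)

Answer: (3, 224, 139, 139)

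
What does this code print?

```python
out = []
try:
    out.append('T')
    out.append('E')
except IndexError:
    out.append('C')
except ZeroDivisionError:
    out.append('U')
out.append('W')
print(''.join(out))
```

Execution trace: 'T' (try body) → 'E' (try body, no exception) → 'W' (after the try/except). Output: TEW

Answer: TEW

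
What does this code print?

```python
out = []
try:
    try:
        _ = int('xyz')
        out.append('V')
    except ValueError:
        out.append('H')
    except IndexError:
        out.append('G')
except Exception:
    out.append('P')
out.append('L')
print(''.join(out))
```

Execution trace: 'H' (inner except ValueError) → 'L' (after the try/except). Output: HL

Answer: HL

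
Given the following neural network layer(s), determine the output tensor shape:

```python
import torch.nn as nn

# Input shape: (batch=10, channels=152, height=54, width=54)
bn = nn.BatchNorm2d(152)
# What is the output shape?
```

Input: (10, 152, 54, 54) -> Output: (10, 152, 54, 54)

Answer: (10, 152, 54, 54)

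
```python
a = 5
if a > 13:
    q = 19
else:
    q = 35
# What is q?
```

Trace:
`a = 5` → a = 5
`if a > 13: ...` → a > 13 is False, take else branch → q = 35
So q = 35

Answer: 35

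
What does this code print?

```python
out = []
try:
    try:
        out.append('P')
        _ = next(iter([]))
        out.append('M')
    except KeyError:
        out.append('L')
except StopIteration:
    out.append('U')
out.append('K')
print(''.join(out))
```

Execution trace: 'P' (try body) → 'U' (outer except StopIteration) → 'K' (after the try/except). Output: PUK

Answer: PUK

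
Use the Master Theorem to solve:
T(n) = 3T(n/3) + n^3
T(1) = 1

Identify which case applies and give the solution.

a=3, b=3, f(n)=n^3. log_3(3) = 1. Since c=3 > 1 and the regularity condition holds (3(n/3)^3 = (3/3^3)n^3 with 3/3^3 < 1), Case 3 applies: T(n) = Θ(f(n)) = O(n^3).

Answer: O(n^3) - Case 3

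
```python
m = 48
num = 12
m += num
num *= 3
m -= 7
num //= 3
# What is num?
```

Trace:
`m = 48` → m = 48
`num = 12` → num = 12
`m += num` → m = 60
`num *= 3` → num = 36
`m -= 7` → m = 53
`num //= 3` → num = 12
So num = 12

Answer: 12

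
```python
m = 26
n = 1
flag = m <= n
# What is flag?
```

Trace:
`m = 26` → m = 26
`n = 1` → n = 1
`flag = m <= n` → flag = False
So flag = False

Answer: False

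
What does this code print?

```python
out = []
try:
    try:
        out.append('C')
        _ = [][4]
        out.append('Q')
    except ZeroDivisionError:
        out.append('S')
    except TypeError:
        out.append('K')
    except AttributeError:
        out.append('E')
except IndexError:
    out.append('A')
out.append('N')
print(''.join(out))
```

Execution trace: 'C' (try body) → 'A' (outer except IndexError) → 'N' (after the try/except). Output: CAN

Answer: CAN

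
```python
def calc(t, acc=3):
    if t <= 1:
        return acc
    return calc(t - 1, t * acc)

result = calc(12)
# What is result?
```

Accumulator trace (n, acc): (12, 3) -> (11, 36) -> (10, 396) -> (9, 3960) -> (8, 35640) -> (7, 285120) -> (6, 1995840) -> (5, 11975040) -> (4, 59875200) -> (3, 239500800) -> (2, 718502400) -> (1, 1437004800) -> return 1437004800

Answer: 1437004800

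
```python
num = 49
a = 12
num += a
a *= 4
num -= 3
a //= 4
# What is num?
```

Trace:
`num = 49` → num = 49
`a = 12` → a = 12
`num += a` → num = 61
`a *= 4` → a = 48
`num -= 3` → num = 58
`a //= 4` → a = 12
So num = 58

Answer: 58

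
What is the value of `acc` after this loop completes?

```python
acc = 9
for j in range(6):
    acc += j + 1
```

Start at 9, add 1 to 6 = 30
`acc` takes the values: 9 → 10 → 12 → 15 → 19 → 24 → 30

Answer: 30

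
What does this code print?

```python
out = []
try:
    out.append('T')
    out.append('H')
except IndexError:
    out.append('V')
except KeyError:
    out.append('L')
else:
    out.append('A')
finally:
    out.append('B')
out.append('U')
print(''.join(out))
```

Execution trace: 'T' (try body) → 'H' (try body, no exception) → 'A' (else) → 'B' (finally) → 'U' (after the try/except). Output: THABU

Answer: THABU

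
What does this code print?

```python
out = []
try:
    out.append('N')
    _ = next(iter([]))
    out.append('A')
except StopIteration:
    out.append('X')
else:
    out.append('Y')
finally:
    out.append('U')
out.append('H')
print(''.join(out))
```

Execution trace: 'N' (try body) → 'X' (except StopIteration) → 'U' (finally) → 'H' (after the try/except). Output: NXUH

Answer: NXUH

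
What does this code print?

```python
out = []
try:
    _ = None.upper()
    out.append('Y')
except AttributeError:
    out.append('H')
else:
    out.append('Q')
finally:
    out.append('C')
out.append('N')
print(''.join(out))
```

Execution trace: 'H' (except AttributeError) → 'C' (finally) → 'N' (after the try/except). Output: HCN

Answer: HCN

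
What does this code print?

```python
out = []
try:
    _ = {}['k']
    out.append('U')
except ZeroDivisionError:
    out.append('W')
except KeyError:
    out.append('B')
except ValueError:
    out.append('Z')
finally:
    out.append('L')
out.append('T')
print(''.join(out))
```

Execution trace: 'B' (except KeyError) → 'L' (finally) → 'T' (after the try/except). Output: BLT

Answer: BLT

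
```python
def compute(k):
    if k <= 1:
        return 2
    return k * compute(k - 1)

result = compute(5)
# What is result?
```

compute(5) = 5 * 4 * 3 * 2 * 2 = 240

Answer: 240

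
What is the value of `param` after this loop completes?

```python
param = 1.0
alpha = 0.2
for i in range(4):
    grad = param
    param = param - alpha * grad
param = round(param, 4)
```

Gradient descent: w = 1.0 * (1 - 0.2)^4
`param` takes the values: 1.0 → 0.8 → 0.64 → 0.512 → 0.4096

Answer: 0.4096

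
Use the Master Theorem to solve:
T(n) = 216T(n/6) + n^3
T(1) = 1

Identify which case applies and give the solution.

a=216, b=6, f(n)=n^3. log_6(216) = 3. Since c=3 = 3, Case 2 applies: T(n) = Θ(n^log_b(a) · log n) = O(n^3 log n).

Answer: O(n^3 log n) - Case 2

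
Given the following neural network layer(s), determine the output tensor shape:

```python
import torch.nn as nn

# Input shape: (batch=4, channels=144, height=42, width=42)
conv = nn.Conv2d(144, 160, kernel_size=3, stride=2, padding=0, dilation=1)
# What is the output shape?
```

Input: (4, 144, 42, 42) -> Output: (4, 160, 20, 20)

Answer: (4, 160, 20, 20)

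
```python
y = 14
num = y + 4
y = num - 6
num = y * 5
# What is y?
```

Trace:
`y = 14` → y = 14
`num = y + 4` → num = 18
`y = num - 6` → y = 12
`num = y * 5` → num = 60
So y = 12

Answer: 12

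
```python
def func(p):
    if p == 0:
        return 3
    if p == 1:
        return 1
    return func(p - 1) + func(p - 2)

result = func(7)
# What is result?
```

Build up from base cases: func(0)=3, func(1)=1, func(2)=4, func(3)=5, func(4)=9, func(5)=14, func(6)=23, ..., func(7)=37

Answer: 37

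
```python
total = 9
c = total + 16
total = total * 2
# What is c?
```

Trace:
`total = 9` → total = 9
`c = total + 16` → c = 25
`total = total * 2` → total = 18
So c = 25

Answer: 25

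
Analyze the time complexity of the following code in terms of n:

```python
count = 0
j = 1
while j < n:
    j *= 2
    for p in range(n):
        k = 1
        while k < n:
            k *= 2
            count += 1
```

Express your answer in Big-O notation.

Each loop level contributes: log n × n × log n. Multiplying the contributions gives O(n log² n).

Answer: O(n log² n)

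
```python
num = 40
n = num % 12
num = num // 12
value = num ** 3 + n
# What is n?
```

Trace:
`num = 40` → num = 40
`n = num % 12` → n = 4
`num = num // 12` → num = 3
`value = num ** 3 + n` → value = 31
So n = 4

Answer: 4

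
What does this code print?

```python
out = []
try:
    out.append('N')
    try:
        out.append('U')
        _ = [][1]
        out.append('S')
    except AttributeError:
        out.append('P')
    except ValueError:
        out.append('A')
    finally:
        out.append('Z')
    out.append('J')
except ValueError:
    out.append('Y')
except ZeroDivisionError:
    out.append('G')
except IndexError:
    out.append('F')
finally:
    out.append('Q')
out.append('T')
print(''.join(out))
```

Execution trace: 'N' (try body) → 'U' (inner try body) → 'Z' (inner finally) → 'F' (except IndexError) → 'Q' (finally) → 'T' (after the try/except). Output: NUZFQT

Answer: NUZFQT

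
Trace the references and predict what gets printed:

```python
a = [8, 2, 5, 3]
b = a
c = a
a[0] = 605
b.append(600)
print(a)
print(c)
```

Key concept: multiple aliases.
Step by step:
`a = [8, 2, 5, 3]` → a = [8, 2, 5, 3]
`b = a` → b = [8, 2, 5, 3] (same object as a)
`c = a` → c = [8, 2, 5, 3] (same object as a, b)
`a[0] = 605` → a = [605, 2, 5, 3] (same object as b, c); b = [605, 2, 5, 3] (same object as a, c); c = [605, 2, 5, 3] (same object as a, b)
`b.append(600)` → a = [605, 2, 5, 3, 600] (same object as b, c); b = [605, 2, 5, 3, 600] (same object as a, c); c = [605, 2, 5, 3, 600] (same object as a, b)
`print(a)` → prints [605, 2, 5, 3, 600]
`print(c)` → prints [605, 2, 5, 3, 600]

Answer:
[605, 2, 5, 3, 600]
[605, 2, 5, 3, 600]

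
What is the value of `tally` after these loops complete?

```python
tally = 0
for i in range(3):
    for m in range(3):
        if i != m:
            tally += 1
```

3² - 3 (exclude diagonal)
`tally` takes the values: 0 → 1 → 2 → 3 → 4 → 5 → 6

Answer: 6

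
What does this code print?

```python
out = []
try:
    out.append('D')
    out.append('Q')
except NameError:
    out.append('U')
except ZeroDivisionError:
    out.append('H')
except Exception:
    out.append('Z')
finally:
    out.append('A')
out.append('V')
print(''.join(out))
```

Execution trace: 'D' (try body) → 'Q' (try body, no exception) → 'A' (finally) → 'V' (after the try/except). Output: DQAV

Answer: DQAV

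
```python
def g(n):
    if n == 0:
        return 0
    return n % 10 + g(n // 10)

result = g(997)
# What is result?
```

Sum of digits of 997: 7 + 9 + 9 = 25

Answer: 25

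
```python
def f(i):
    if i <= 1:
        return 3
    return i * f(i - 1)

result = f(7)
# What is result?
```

f(7) = 7 * 6 * 5 * 4 * 3 * 2 * 3 = 15120

Answer: 15120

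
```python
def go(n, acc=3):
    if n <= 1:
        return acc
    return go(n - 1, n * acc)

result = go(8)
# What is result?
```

Accumulator trace (n, acc): (8, 3) -> (7, 24) -> (6, 168) -> (5, 1008) -> (4, 5040) -> (3, 20160) -> (2, 60480) -> (1, 120960) -> return 120960

Answer: 120960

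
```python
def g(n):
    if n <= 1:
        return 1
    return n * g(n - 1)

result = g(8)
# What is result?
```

g(8) = 8 * 7 * 6 * 5 * 4 * 3 * 2 * 1 = 40320

Answer: 40320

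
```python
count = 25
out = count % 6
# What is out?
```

Trace:
`count = 25` → count = 25
`out = count % 6` → out = 1
So out = 1

Answer: 1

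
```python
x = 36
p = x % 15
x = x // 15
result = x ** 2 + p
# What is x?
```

Trace:
`x = 36` → x = 36
`p = x % 15` → p = 6
`x = x // 15` → x = 2
`result = x ** 2 + p` → result = 10
So x = 2

Answer: 2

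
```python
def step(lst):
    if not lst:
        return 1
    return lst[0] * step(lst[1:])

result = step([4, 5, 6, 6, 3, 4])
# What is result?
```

Product over [4, 5, 6, 6, 3, 4] = 4 * 5 * 6 * 6 * 3 * 4 = 8640

Answer: 8640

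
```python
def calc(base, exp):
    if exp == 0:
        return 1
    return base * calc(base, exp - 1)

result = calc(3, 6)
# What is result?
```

calc(3, 6) = 3 * 3 * 3 * 3 * 3 * 3 = 729

Answer: 729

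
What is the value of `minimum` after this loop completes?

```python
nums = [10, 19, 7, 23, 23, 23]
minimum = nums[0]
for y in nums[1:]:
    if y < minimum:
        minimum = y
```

Minimum of [10, 19, 7, 23, 23, 23]
`minimum` takes the values: 10 → 7

Answer: 7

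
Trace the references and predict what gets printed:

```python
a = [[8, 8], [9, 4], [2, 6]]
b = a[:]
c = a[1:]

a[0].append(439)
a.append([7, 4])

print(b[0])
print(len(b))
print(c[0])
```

Key concept: slice with nested mutation.
Step by step:
`a = [[8, 8], [9, 4], [2, 6]]` → a = [[8, 8], [9, 4], [2, 6]]
`b = a[:]` → b = [[8, 8], [9, 4], [2, 6]]
`c = a[1:]` → c = [[9, 4], [2, 6]]
`a[0].append(439)` → a = [[8, 8, 439], [9, 4], [2, 6]]; b = [[8, 8, 439], [9, 4], [2, 6]]
`a.append([7, 4])` → a = [[8, 8, 439], [9, 4], [2, 6], [7, 4]]
`print(b[0])` → prints [8, 8, 439]
`print(len(b))` → prints 3
`print(c[0])` → prints [9, 4]

Answer:
[8, 8, 439]
3
[9, 4]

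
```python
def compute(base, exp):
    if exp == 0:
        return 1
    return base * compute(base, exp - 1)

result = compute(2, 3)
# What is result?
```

compute(2, 3) = 2 * 2 * 2 = 8

Answer: 8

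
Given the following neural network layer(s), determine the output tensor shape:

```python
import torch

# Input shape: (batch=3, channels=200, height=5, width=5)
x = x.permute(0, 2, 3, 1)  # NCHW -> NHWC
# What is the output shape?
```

Input: (3, 200, 5, 5) -> Output: (3, 5, 5, 200)

Answer: (3, 5, 5, 200)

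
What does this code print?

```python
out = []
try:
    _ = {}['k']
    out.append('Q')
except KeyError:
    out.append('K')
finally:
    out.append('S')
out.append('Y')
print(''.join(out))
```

Execution trace: 'K' (except KeyError) → 'S' (finally) → 'Y' (after the try/except). Output: KSY

Answer: KSY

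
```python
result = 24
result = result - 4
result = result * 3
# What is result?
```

Trace:
`result = 24` → result = 24
`result = result - 4` → result = 20
`result = result * 3` → result = 60
So result = 60

Answer: 60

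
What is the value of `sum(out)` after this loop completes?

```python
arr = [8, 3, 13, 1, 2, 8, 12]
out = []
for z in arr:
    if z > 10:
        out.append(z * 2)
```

Sum of doubled values > 10
`out` takes the values: [] → [26] → [26, 24]
So `sum(out)` = 50

Answer: 50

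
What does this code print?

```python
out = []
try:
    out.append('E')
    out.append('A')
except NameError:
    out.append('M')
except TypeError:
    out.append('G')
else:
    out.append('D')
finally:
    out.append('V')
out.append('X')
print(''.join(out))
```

Execution trace: 'E' (try body) → 'A' (try body, no exception) → 'D' (else) → 'V' (finally) → 'X' (after the try/except). Output: EADVX

Answer: EADVX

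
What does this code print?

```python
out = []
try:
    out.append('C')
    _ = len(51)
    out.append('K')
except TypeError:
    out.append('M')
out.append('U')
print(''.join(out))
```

Execution trace: 'C' (try body) → 'M' (except TypeError) → 'U' (after the try/except). Output: CMU

Answer: CMU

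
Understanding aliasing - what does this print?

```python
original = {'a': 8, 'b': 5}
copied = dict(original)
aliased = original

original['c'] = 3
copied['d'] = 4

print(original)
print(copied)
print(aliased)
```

Key concept: dict() creates copy, assignment creates alias.
Step by step:
`original = {'a': 8, 'b': 5}` → original = {'a': 8, 'b': 5}
`copied = dict(original)` → copied = {'a': 8, 'b': 5}
`aliased = original` → aliased = {'a': 8, 'b': 5} (same object as original)
`original['c'] = 3` → original = {'a': 8, 'b': 5, 'c': 3} (same object as aliased); aliased = {'a': 8, 'b': 5, 'c': 3} (same object as original)
`copied['d'] = 4` → copied = {'a': 8, 'b': 5, 'd': 4}
`print(original)` → prints {'a': 8, 'b': 5, 'c': 3}
`print(copied)` → prints {'a': 8, 'b': 5, 'd': 4}
`print(aliased)` → prints {'a': 8, 'b': 5, 'c': 3}

Answer:
{'a': 8, 'b': 5, 'c': 3}
{'a': 8, 'b': 5, 'd': 4}
{'a': 8, 'b': 5, 'c': 3}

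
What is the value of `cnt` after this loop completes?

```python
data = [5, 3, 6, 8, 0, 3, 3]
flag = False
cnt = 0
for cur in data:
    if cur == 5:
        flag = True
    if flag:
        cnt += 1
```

Count elements after first 5 in [5, 3, 6, 8, 0, 3, 3]
`cnt` takes the values: 0 → 1 → 2 → 3 → 4 → 5 → 6 → 7

Answer: 7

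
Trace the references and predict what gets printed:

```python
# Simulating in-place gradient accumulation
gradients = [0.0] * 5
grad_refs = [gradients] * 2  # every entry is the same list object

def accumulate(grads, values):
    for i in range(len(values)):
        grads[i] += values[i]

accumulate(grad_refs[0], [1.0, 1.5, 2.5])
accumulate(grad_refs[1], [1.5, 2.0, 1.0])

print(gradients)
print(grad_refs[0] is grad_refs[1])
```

Key concept: gradient accumulation aliasing.
Step by step:
`gradients = [0.0] * 5` → gradients = [0.0, 0.0, 0.0, 0.0, 0.0]
`grad_refs = [gradients] * 2` → grad_refs = [[0.0, 0.0, 0.0, 0.0, 0.0], [0.0, 0.0, 0.0, 0.0, 0.0]]
`accumulate(grad_refs[0], [1.0, 1.5, 2.5])` → gradients = [1.0, 1.5, 2.5, 0.0, 0.0]; grad_refs = [[1.0, 1.5, 2.5, 0.0, 0.0], [1.0, 1.5, 2.5, 0.0, 0.0]]
`accumulate(grad_refs[1], [1.5, 2.0, 1.0])` → gradients = [2.5, 3.5, 3.5, 0.0, 0.0]; grad_refs = [[2.5, 3.5, 3.5, 0.0, 0.0], [2.5, 3.5, 3.5, 0.0, 0.0]]
`print(gradients)` → prints [2.5, 3.5, 3.5, 0.0, 0.0]
`print(grad_refs[0] is grad_refs[1])` → prints True

Answer:
[2.5, 3.5, 3.5, 0.0, 0.0]
True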